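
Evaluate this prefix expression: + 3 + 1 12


Parsing prefix expression: + 3 + 1 12
Step 1: Innermost operation '+ 1 12'
  1 + 12 = 13
Step 2: Outer operation '+ 3 [13]'
  3 + 13 = 16

16


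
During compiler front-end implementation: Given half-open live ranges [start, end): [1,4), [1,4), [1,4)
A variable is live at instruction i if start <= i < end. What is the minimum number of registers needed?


Live ranges:
  Var0: [1, 4)
  Var1: [1, 4)
  Var2: [1, 4)
Sweep-line events (position, delta, active):
  pos=1 start -> active=1
  pos=1 start -> active=2
  pos=1 start -> active=3
  pos=4 end -> active=2
  pos=4 end -> active=1
  pos=4 end -> active=0
Maximum simultaneous active: 3
Minimum registers needed: 3

3


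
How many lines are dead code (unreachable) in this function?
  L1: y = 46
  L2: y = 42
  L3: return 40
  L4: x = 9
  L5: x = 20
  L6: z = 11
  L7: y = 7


Analyzing control flow:
  L1: reachable (before return)
  L2: reachable (before return)
  L3: reachable (return statement)
  L4: DEAD (after return at L3)
  L5: DEAD (after return at L3)
  L6: DEAD (after return at L3)
  L7: DEAD (after return at L3)
Return at L3, total lines = 7
Dead lines: L4 through L7
Count: 4

4


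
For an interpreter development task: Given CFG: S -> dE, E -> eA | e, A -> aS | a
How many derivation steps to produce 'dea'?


Grammar: S -> dE, E -> eA | e, A -> aS | a
Deriving 'dea':
Step 1: S -> dE => dE
Step 2: E -> eA => deA
Step 3: A -> a => dea
Total derivation steps: 3

3


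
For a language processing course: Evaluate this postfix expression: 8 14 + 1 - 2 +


Processing tokens left to right:
Push 8, Push 14
Pop 8 and 14, compute 8 + 14 = 22, push 22
Push 1
Pop 22 and 1, compute 22 - 1 = 21, push 21
Push 2
Pop 21 and 2, compute 21 + 2 = 23, push 23
Stack result: 23

23


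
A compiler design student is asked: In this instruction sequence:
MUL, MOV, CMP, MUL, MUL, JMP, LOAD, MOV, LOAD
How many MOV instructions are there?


Scanning instruction sequence for MOV:
  Position 1: MUL
  Position 2: MOV <- MATCH
  Position 3: CMP
  Position 4: MUL
  Position 5: MUL
  Position 6: JMP
  Position 7: LOAD
  Position 8: MOV <- MATCH
  Position 9: LOAD
Matches at positions: [2, 8]
Total MOV count: 2

2


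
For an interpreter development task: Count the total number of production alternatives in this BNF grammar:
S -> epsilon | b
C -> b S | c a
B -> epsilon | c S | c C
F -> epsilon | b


Counting alternatives per rule:
  S: 2 alternative(s)
  C: 2 alternative(s)
  B: 3 alternative(s)
  F: 2 alternative(s)
Sum: 2 + 2 + 3 + 2 = 9

9


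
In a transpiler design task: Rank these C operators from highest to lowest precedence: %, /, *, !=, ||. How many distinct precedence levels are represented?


Looking up precedence for each operator:
  % -> precedence 6
  / -> precedence 6
  * -> precedence 6
  != -> precedence 3
  || -> precedence 1
Sorted highest to lowest: %, /, *, !=, ||
Distinct precedence values: [6, 3, 1]
Number of distinct levels: 3

3


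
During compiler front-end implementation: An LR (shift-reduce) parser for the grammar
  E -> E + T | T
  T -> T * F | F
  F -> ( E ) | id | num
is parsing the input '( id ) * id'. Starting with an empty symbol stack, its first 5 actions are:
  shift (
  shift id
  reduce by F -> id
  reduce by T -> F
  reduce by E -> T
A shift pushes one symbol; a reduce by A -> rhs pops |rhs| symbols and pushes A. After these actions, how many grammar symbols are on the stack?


Tracking the symbol stack through each action:
  Action 1: shift '(' : push -> stack = [(] (size 1)
  Action 2: shift 'id' : push -> stack = [(, id] (size 2)
  Action 3: reduce by F -> id : pop 1, push F -> stack = [(, F] (size 2)
  Action 4: reduce by T -> F : pop 1, push T -> stack = [(, T] (size 2)
  Action 5: reduce by E -> T : pop 1, push E -> stack = [(, E] (size 2)
Final stack size: 2

2


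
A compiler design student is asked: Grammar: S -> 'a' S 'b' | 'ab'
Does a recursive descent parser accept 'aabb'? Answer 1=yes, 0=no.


Grammar accepts strings of the form a^n b^n (n >= 1)
Word: 'aabb'
Counting: 2 a's and 2 b's
Check: 2 == 2? Yes
Derivation (S -> aSb applied 1 time(s), then S -> ab): S => aSb => aabb
Accepted

1


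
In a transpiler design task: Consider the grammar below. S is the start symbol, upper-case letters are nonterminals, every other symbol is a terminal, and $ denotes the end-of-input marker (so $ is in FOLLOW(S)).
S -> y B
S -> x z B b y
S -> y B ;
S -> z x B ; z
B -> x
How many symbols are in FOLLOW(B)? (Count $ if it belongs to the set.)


S is the start symbol and does not occur in any rule body, so FOLLOW(S) = {$}.
Examining every occurrence of B in a rule body:
  S -> y B : B is at the right end -> add FOLLOW(S) = {$}
  S -> x z B b y : B is followed by terminal 'b' -> add 'b'
  S -> y B ; : B is followed by terminal ';' -> add ';'
  S -> z x B ; z : B is followed by terminal ';' -> add ';' (already in the set)
  B -> x : B does not occur in the body -> contributes nothing
FOLLOW(B) = {;, b, $}
Count: 3

3


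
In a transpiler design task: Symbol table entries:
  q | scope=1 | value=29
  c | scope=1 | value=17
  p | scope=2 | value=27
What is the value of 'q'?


Searching symbol table for 'q':
  q | scope=1 | value=29 <- MATCH
  c | scope=1 | value=17
  p | scope=2 | value=27
Found 'q' at scope 1 with value 29

29


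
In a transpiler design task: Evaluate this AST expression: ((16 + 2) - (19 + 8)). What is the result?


Expression: ((16 + 2) - (19 + 8))
Evaluating step by step:
  16 + 2 = 18
  19 + 8 = 27
  18 - 27 = -9
Result: -9

-9


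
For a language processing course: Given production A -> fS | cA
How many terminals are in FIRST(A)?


Production: A -> fS | cA
Examining each alternative for leading terminals:
  A -> fS : first terminal = 'f'
  A -> cA : first terminal = 'c'
FIRST(A) = {c, f}
Count: 2

2


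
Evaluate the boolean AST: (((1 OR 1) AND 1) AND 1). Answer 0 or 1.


Step 1: Evaluate inner node
  1 OR 1 = 1
Step 2: Evaluate next node
  1 AND 1 = 1
Step 3: Evaluate root node
  1 AND 1 = 1

1


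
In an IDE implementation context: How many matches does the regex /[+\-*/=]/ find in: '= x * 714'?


Pattern: /[+\-*/=]/ (operators)
Input: '= x * 714'
Scanning for matches:
  Match 1: '='
  Match 2: '*'
Total matches: 2

2


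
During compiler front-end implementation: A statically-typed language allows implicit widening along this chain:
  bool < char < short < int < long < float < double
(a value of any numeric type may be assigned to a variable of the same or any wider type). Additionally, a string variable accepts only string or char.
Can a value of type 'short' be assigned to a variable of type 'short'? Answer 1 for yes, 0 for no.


Target variable type: short
Source value type: short
Numeric ranks: short=2, short=2
Widening allowed iff rank(source) <= rank(target): 2 <= 2? Yes
Result: 1

1


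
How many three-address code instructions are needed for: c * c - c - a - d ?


Expression: c * c - c - a - d
Generating three-address code (respecting * over +/- precedence):
  Instruction 1: t1 = c * c
  Instruction 2: t2 = t1 - c
  Instruction 3: t3 = t2 - a
  Instruction 4: t4 = t3 - d
Total instructions: 4

4


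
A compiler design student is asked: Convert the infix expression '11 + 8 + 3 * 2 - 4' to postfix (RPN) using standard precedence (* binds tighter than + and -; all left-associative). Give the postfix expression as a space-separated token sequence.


Applying the shunting-yard algorithm:
  Operand 11 -> output
  Push '+' onto operator stack -> op-stack: [+]
  Operand 8 -> output
  See '+' (prec 1); top '+' (prec 1) >= it -> pop '+' to output
  Push '+' onto operator stack -> op-stack: [+]
  Operand 3 -> output
  Push '*' onto operator stack -> op-stack: [+, *]
  Operand 2 -> output
  See '-' (prec 1); top '*' (prec 2) >= it -> pop '*' to output
  See '-' (prec 1); top '+' (prec 1) >= it -> pop '+' to output
  Push '-' onto operator stack -> op-stack: [-]
  Operand 4 -> output
  End of input: pop '-' to output
Postfix result: 11 8 + 3 2 * + 4 -

11 8 + 3 2 * + 4 -


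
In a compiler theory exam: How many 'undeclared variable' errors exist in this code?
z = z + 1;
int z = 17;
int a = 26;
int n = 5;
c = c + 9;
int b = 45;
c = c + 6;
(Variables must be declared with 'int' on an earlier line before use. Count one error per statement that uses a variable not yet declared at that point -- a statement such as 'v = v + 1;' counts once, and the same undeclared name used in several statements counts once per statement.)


Scanning code line by line:
  Line 1: use 'z' -> ERROR (undeclared)
  Line 2: declare 'z' -> declared = ['z']
  Line 3: declare 'a' -> declared = ['a', 'z']
  Line 4: declare 'n' -> declared = ['a', 'n', 'z']
  Line 5: use 'c' -> ERROR (undeclared)
  Line 6: declare 'b' -> declared = ['a', 'b', 'n', 'z']
  Line 7: use 'c' -> ERROR (undeclared)
Total undeclared variable errors: 3

3


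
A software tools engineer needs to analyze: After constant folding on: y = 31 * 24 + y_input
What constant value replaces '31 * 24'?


Identifying constant sub-expression:
  Original: y = 31 * 24 + y_input
  31 and 24 are both compile-time constants
  Evaluating: 31 * 24 = 744
  After folding: y = 744 + y_input

744


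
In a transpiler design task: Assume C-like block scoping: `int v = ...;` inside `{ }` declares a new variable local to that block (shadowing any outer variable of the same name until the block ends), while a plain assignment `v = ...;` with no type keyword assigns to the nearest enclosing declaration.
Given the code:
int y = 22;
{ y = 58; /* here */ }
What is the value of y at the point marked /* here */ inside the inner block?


Analyzing scoping rules:
Outer scope: declares y = 22
Inner block: 'y = 58;' has no type keyword, so it is an assignment to the outer y (no shadowing)
Inside the block, after the assignment -> 58
Result: 58

58


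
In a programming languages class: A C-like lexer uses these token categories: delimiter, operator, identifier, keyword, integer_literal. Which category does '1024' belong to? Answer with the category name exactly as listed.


Token: '1024'
Checking categories:
  identifier: no
  integer_literal: YES
  operator: no
  keyword: no
  delimiter: no
Category: integer_literal

integer_literal


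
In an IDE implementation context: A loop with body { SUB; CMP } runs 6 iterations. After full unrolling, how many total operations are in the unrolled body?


Loop body operations: SUB, CMP (2 ops per iteration)
Unrolling 6 iterations:
  Iteration 1: SUB, CMP (2 ops)
  Iteration 2: SUB, CMP (2 ops)
  Iteration 3: SUB, CMP (2 ops)
  Iteration 4: SUB, CMP (2 ops)
  Iteration 5: SUB, CMP (2 ops)
  Iteration 6: SUB, CMP (2 ops)
Total: 6 iterations * 2 ops/iter = 12 operations

12


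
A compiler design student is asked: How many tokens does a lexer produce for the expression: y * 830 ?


Scanning 'y * 830'
Token 1: 'y' -> identifier
Token 2: '*' -> operator
Token 3: '830' -> integer_literal
Total tokens: 3

3


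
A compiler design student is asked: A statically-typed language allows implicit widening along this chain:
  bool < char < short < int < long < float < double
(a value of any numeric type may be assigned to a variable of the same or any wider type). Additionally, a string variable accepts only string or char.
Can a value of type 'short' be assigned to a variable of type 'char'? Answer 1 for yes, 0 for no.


Target variable type: char
Source value type: short
Numeric ranks: short=2, char=1
Widening allowed iff rank(source) <= rank(target): 2 <= 1? No
Result: 0

0


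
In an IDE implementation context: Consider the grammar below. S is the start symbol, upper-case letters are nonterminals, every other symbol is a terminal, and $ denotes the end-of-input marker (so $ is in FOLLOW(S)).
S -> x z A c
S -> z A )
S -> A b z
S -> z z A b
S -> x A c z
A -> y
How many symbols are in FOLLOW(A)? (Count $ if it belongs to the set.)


S is the start symbol and does not occur in any rule body, so FOLLOW(S) = {$}.
Examining every occurrence of A in a rule body:
  S -> x z A c : A is followed by terminal 'c' -> add 'c'
  S -> z A ) : A is followed by terminal ')' -> add ')'
  S -> A b z : A is followed by terminal 'b' -> add 'b'
  S -> z z A b : A is followed by terminal 'b' -> add 'b' (already in the set)
  S -> x A c z : A is followed by terminal 'c' -> add 'c' (already in the set)
  A -> y : A does not occur in the body -> contributes nothing
FOLLOW(A) = {), b, c}
Count: 3

3


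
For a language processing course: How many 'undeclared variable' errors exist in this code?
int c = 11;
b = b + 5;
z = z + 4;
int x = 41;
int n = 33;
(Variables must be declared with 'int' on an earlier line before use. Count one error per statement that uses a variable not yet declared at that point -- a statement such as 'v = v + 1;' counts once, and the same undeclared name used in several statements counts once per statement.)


Scanning code line by line:
  Line 1: declare 'c' -> declared = ['c']
  Line 2: use 'b' -> ERROR (undeclared)
  Line 3: use 'z' -> ERROR (undeclared)
  Line 4: declare 'x' -> declared = ['c', 'x']
  Line 5: declare 'n' -> declared = ['c', 'n', 'x']
Total undeclared variable errors: 2

2


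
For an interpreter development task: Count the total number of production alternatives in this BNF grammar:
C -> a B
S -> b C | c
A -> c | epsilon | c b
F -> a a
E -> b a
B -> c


Counting alternatives per rule:
  C: 1 alternative(s)
  S: 2 alternative(s)
  A: 3 alternative(s)
  F: 1 alternative(s)
  E: 1 alternative(s)
  B: 1 alternative(s)
Sum: 1 + 2 + 3 + 1 + 1 + 1 = 9

9


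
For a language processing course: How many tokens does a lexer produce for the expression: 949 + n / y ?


Scanning '949 + n / y'
Token 1: '949' -> integer_literal
Token 2: '+' -> operator
Token 3: 'n' -> identifier
Token 4: '/' -> operator
Token 5: 'y' -> identifier
Total tokens: 5

5


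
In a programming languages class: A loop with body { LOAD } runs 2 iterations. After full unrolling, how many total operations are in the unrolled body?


Loop body operations: LOAD (1 op per iteration)
Unrolling 2 iterations:
  Iteration 1: LOAD (1 ops)
  Iteration 2: LOAD (1 ops)
Total: 2 iterations * 1 ops/iter = 2 operations

2


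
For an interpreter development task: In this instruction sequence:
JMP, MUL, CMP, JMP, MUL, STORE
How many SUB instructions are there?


Scanning instruction sequence for SUB:
  Position 1: JMP
  Position 2: MUL
  Position 3: CMP
  Position 4: JMP
  Position 5: MUL
  Position 6: STORE
Matches at positions: []
Total SUB count: 0

0


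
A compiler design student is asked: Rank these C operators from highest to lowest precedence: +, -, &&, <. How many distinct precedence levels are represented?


Looking up precedence for each operator:
  + -> precedence 5
  - -> precedence 5
  && -> precedence 2
  < -> precedence 4
Sorted highest to lowest: +, -, <, &&
Distinct precedence values: [5, 4, 2]
Number of distinct levels: 3

3


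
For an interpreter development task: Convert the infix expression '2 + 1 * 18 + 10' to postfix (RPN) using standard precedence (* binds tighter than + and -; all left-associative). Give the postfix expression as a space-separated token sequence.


Applying the shunting-yard algorithm:
  Operand 2 -> output
  Push '+' onto operator stack -> op-stack: [+]
  Operand 1 -> output
  Push '*' onto operator stack -> op-stack: [+, *]
  Operand 18 -> output
  See '+' (prec 1); top '*' (prec 2) >= it -> pop '*' to output
  See '+' (prec 1); top '+' (prec 1) >= it -> pop '+' to output
  Push '+' onto operator stack -> op-stack: [+]
  Operand 10 -> output
  End of input: pop '+' to output
Postfix result: 2 1 18 * + 10 +

2 1 18 * + 10 +


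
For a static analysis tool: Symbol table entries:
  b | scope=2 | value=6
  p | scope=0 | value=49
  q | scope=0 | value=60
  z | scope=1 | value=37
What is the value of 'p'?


Searching symbol table for 'p':
  b | scope=2 | value=6
  p | scope=0 | value=49 <- MATCH
  q | scope=0 | value=60
  z | scope=1 | value=37
Found 'p' at scope 0 with value 49

49


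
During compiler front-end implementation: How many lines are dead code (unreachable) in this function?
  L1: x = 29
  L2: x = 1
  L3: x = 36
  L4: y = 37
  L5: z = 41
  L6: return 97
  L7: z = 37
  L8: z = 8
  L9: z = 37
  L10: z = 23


Analyzing control flow:
  L1: reachable (before return)
  L2: reachable (before return)
  L3: reachable (before return)
  L4: reachable (before return)
  L5: reachable (before return)
  L6: reachable (return statement)
  L7: DEAD (after return at L6)
  L8: DEAD (after return at L6)
  L9: DEAD (after return at L6)
  L10: DEAD (after return at L6)
Return at L6, total lines = 10
Dead lines: L7 through L10
Count: 4

4


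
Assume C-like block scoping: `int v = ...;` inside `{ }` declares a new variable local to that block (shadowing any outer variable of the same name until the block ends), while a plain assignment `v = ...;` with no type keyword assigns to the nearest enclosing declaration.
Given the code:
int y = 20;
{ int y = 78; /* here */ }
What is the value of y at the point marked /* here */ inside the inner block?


Analyzing scoping rules:
Outer scope: declares y = 20
Inner block: 'int y = 78;' declares a NEW y that shadows the outer one
Inside the block the inner declaration is in scope -> 78
Result: 78

78


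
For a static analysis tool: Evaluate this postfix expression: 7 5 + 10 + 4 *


Processing tokens left to right:
Push 7, Push 5
Pop 7 and 5, compute 7 + 5 = 12, push 12
Push 10
Pop 12 and 10, compute 12 + 10 = 22, push 22
Push 4
Pop 22 and 4, compute 22 * 4 = 88, push 88
Stack result: 88

88


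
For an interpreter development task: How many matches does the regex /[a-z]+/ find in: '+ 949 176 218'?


Pattern: /[a-z]+/ (identifiers)
Input: '+ 949 176 218'
Scanning for matches:
Total matches: 0

0


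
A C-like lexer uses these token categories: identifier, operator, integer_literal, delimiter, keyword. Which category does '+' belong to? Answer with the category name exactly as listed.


Token: '+'
Checking categories:
  identifier: no
  integer_literal: no
  operator: YES
  keyword: no
  delimiter: no
Category: operator

operator


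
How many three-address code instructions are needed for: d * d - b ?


Expression: d * d - b
Generating three-address code (respecting * over +/- precedence):
  Instruction 1: t1 = d * d
  Instruction 2: t2 = t1 - b
Total instructions: 2

2


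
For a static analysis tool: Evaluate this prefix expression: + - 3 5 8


Parsing prefix expression: + - 3 5 8
Step 1: Innermost operation '- 3 5'
  3 - 5 = -2
Step 2: Outer operation '+ [-2] 8'
  -2 + 8 = 6

6


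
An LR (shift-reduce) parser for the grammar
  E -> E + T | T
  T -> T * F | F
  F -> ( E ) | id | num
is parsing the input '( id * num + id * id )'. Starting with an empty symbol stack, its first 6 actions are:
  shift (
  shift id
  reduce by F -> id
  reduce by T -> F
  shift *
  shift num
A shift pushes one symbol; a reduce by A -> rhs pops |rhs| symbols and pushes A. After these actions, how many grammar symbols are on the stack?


Tracking the symbol stack through each action:
  Action 1: shift '(' : push -> stack = [(] (size 1)
  Action 2: shift 'id' : push -> stack = [(, id] (size 2)
  Action 3: reduce by F -> id : pop 1, push F -> stack = [(, F] (size 2)
  Action 4: reduce by T -> F : pop 1, push T -> stack = [(, T] (size 2)
  Action 5: shift '*' : push -> stack = [(, T, *] (size 3)
  Action 6: shift 'num' : push -> stack = [(, T, *, num] (size 4)
Final stack size: 4

4


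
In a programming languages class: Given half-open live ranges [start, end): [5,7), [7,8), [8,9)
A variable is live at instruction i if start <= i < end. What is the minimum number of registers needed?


Live ranges:
  Var0: [5, 7)
  Var1: [7, 8)
  Var2: [8, 9)
Sweep-line events (position, delta, active):
  pos=5 start -> active=1
  pos=7 end -> active=0
  pos=7 start -> active=1
  pos=8 end -> active=0
  pos=8 start -> active=1
  pos=9 end -> active=0
Maximum simultaneous active: 1
Minimum registers needed: 1

1


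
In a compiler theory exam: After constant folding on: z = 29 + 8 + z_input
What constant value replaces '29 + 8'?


Identifying constant sub-expression:
  Original: z = 29 + 8 + z_input
  29 and 8 are both compile-time constants
  Evaluating: 29 + 8 = 37
  After folding: z = 37 + z_input

37


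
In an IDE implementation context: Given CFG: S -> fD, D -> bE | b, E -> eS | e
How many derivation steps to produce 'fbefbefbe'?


Grammar: S -> fD, D -> bE | b, E -> eS | e
Deriving 'fbefbefbe':
Step 1: S -> fD => fD
Step 2: D -> bE => fbE
Step 3: E -> eS => fbeS
Step 4: S -> fD => fbefD
Step 5: D -> bE => fbefbE
Step 6: E -> eS => fbefbeS
Step 7: S -> fD => fbefbefD
Step 8: D -> bE => fbefbefbE
Step 9: E -> e => fbefbefbe
Total derivation steps: 9

9


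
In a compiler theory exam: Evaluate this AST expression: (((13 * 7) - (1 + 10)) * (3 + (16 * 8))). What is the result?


Expression: (((13 * 7) - (1 + 10)) * (3 + (16 * 8)))
Evaluating step by step:
  13 * 7 = 91
  1 + 10 = 11
  91 - 11 = 80
  16 * 8 = 128
  3 + 128 = 131
  80 * 131 = 10480
Result: 10480

10480


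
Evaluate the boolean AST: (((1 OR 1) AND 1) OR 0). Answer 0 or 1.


Step 1: Evaluate inner node
  1 OR 1 = 1
Step 2: Evaluate next node
  1 AND 1 = 1
Step 3: Evaluate root node
  1 OR 0 = 1

1


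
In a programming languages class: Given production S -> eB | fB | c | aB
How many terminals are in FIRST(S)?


Production: S -> eB | fB | c | aB
Examining each alternative for leading terminals:
  S -> eB : first terminal = 'e'
  S -> fB : first terminal = 'f'
  S -> c : first terminal = 'c'
  S -> aB : first terminal = 'a'
FIRST(S) = {a, c, e, f}
Count: 4

4


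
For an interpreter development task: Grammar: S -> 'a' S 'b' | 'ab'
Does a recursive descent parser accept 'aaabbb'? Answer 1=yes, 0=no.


Grammar accepts strings of the form a^n b^n (n >= 1)
Word: 'aaabbb'
Counting: 3 a's and 3 b's
Check: 3 == 3? Yes
Derivation (S -> aSb applied 2 time(s), then S -> ab): S => aSb => aaSbb => aaabbb
Accepted

1


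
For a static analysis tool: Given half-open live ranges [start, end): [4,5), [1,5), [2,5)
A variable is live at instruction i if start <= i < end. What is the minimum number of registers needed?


Live ranges:
  Var0: [4, 5)
  Var1: [1, 5)
  Var2: [2, 5)
Sweep-line events (position, delta, active):
  pos=1 start -> active=1
  pos=2 start -> active=2
  pos=4 start -> active=3
  pos=5 end -> active=2
  pos=5 end -> active=1
  pos=5 end -> active=0
Maximum simultaneous active: 3
Minimum registers needed: 3

3


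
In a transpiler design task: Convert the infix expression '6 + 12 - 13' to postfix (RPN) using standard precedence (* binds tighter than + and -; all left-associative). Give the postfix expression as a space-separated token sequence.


Applying the shunting-yard algorithm:
  Operand 6 -> output
  Push '+' onto operator stack -> op-stack: [+]
  Operand 12 -> output
  See '-' (prec 1); top '+' (prec 1) >= it -> pop '+' to output
  Push '-' onto operator stack -> op-stack: [-]
  Operand 13 -> output
  End of input: pop '-' to output
Postfix result: 6 12 + 13 -

6 12 + 13 -


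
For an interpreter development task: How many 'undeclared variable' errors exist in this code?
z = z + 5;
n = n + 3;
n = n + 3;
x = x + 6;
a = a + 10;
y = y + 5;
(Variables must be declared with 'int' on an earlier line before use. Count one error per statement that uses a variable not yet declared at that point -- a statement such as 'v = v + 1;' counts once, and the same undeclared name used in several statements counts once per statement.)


Scanning code line by line:
  Line 1: use 'z' -> ERROR (undeclared)
  Line 2: use 'n' -> ERROR (undeclared)
  Line 3: use 'n' -> ERROR (undeclared)
  Line 4: use 'x' -> ERROR (undeclared)
  Line 5: use 'a' -> ERROR (undeclared)
  Line 6: use 'y' -> ERROR (undeclared)
Total undeclared variable errors: 6

6


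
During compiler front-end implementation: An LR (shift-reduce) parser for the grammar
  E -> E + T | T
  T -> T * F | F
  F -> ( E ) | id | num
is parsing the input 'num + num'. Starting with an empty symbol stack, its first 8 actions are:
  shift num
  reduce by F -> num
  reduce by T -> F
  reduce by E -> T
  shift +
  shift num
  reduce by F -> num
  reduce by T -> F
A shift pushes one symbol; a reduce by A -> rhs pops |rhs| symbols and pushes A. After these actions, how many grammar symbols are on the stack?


Tracking the symbol stack through each action:
  Action 1: shift 'num' : push -> stack = [num] (size 1)
  Action 2: reduce by F -> num : pop 1, push F -> stack = [F] (size 1)
  Action 3: reduce by T -> F : pop 1, push T -> stack = [T] (size 1)
  Action 4: reduce by E -> T : pop 1, push E -> stack = [E] (size 1)
  Action 5: shift '+' : push -> stack = [E, +] (size 2)
  Action 6: shift 'num' : push -> stack = [E, +, num] (size 3)
  Action 7: reduce by F -> num : pop 1, push F -> stack = [E, +, F] (size 3)
  Action 8: reduce by T -> F : pop 1, push T -> stack = [E, +, T] (size 3)
Final stack size: 3

3


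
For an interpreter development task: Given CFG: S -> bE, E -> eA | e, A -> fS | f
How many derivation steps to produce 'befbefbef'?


Grammar: S -> bE, E -> eA | e, A -> fS | f
Deriving 'befbefbef':
Step 1: S -> bE => bE
Step 2: E -> eA => beA
Step 3: A -> fS => befS
Step 4: S -> bE => befbE
Step 5: E -> eA => befbeA
Step 6: A -> fS => befbefS
Step 7: S -> bE => befbefbE
Step 8: E -> eA => befbefbeA
Step 9: A -> f => befbefbef
Total derivation steps: 9

9


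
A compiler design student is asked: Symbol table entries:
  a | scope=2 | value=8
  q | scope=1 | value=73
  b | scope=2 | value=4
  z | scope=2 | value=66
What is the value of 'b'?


Searching symbol table for 'b':
  a | scope=2 | value=8
  q | scope=1 | value=73
  b | scope=2 | value=4 <- MATCH
  z | scope=2 | value=66
Found 'b' at scope 2 with value 4

4


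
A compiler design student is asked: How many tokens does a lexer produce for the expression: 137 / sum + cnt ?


Scanning '137 / sum + cnt'
Token 1: '137' -> integer_literal
Token 2: '/' -> operator
Token 3: 'sum' -> identifier
Token 4: '+' -> operator
Token 5: 'cnt' -> identifier
Total tokens: 5

5


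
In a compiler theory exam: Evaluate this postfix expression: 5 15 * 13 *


Processing tokens left to right:
Push 5, Push 15
Pop 5 and 15, compute 5 * 15 = 75, push 75
Push 13
Pop 75 and 13, compute 75 * 13 = 975, push 975
Stack result: 975

975


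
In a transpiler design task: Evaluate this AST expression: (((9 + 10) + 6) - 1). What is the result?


Expression: (((9 + 10) + 6) - 1)
Evaluating step by step:
  9 + 10 = 19
  19 + 6 = 25
  25 - 1 = 24
Result: 24

24


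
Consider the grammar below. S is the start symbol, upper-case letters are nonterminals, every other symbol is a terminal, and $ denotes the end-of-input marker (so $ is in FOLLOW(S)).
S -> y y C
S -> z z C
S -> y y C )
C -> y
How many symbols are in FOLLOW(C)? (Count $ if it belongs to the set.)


S is the start symbol and does not occur in any rule body, so FOLLOW(S) = {$}.
Examining every occurrence of C in a rule body:
  S -> y y C : C is at the right end -> add FOLLOW(S) = {$}
  S -> z z C : C is at the right end -> add FOLLOW(S) = {$} (already in the set)
  S -> y y C ) : C is followed by terminal ')' -> add ')'
  C -> y : C does not occur in the body -> contributes nothing
FOLLOW(C) = {), $}
Count: 2

2


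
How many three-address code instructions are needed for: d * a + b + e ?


Expression: d * a + b + e
Generating three-address code (respecting * over +/- precedence):
  Instruction 1: t1 = d * a
  Instruction 2: t2 = t1 + b
  Instruction 3: t3 = t2 + e
Total instructions: 3

3


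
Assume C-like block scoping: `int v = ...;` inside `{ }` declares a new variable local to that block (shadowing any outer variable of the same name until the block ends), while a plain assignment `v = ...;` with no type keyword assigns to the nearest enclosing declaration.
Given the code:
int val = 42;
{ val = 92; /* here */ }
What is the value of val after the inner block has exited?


Analyzing scoping rules:
Outer scope: declares val = 42
Inner block: 'val = 92;' has no type keyword, so it is an assignment to the outer val (no shadowing)
The assignment changed the outer variable itself, so the new value persists after the block -> 92
Result: 92

92


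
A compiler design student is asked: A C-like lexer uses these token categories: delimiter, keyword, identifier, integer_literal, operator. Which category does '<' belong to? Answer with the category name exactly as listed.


Token: '<'
Checking categories:
  identifier: no
  integer_literal: no
  operator: YES
  keyword: no
  delimiter: no
Category: operator

operator


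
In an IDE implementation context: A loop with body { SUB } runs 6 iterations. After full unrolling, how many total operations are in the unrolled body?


Loop body operations: SUB (1 op per iteration)
Unrolling 6 iterations:
  Iteration 1: SUB (1 ops)
  Iteration 2: SUB (1 ops)
  Iteration 3: SUB (1 ops)
  Iteration 4: SUB (1 ops)
  Iteration 5: SUB (1 ops)
  Iteration 6: SUB (1 ops)
Total: 6 iterations * 1 ops/iter = 6 operations

6


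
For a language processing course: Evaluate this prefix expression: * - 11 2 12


Parsing prefix expression: * - 11 2 12
Step 1: Innermost operation '- 11 2'
  11 - 2 = 9
Step 2: Outer operation '* [9] 12'
  9 * 12 = 108

108


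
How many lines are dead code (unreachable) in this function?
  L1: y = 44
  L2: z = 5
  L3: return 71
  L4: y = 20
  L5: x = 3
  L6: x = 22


Analyzing control flow:
  L1: reachable (before return)
  L2: reachable (before return)
  L3: reachable (return statement)
  L4: DEAD (after return at L3)
  L5: DEAD (after return at L3)
  L6: DEAD (after return at L3)
Return at L3, total lines = 6
Dead lines: L4 through L6
Count: 3

3


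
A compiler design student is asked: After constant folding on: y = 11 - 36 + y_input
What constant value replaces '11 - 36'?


Identifying constant sub-expression:
  Original: y = 11 - 36 + y_input
  11 and 36 are both compile-time constants
  Evaluating: 11 - 36 = -25
  After folding: y = -25 + y_input

-25


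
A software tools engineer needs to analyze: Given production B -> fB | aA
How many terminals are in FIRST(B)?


Production: B -> fB | aA
Examining each alternative for leading terminals:
  B -> fB : first terminal = 'f'
  B -> aA : first terminal = 'a'
FIRST(B) = {a, f}
Count: 2

2


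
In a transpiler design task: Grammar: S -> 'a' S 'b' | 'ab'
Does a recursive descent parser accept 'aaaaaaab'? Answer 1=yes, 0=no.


Grammar accepts strings of the form a^n b^n (n >= 1)
Word: 'aaaaaaab'
Counting: 7 a's and 1 b's
Check: 7 == 1? No
Mismatch: a-count != b-count
Rejected

0


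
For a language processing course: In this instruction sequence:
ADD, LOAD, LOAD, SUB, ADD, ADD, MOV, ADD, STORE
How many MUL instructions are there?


Scanning instruction sequence for MUL:
  Position 1: ADD
  Position 2: LOAD
  Position 3: LOAD
  Position 4: SUB
  Position 5: ADD
  Position 6: ADD
  Position 7: MOV
  Position 8: ADD
  Position 9: STORE
Matches at positions: []
Total MUL count: 0

0


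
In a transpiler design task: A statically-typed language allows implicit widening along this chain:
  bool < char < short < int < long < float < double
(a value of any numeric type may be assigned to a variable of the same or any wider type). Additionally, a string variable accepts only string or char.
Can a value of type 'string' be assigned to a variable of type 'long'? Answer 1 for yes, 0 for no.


Target variable type: long
Source value type: string
Rule: string cannot widen to any numeric type
Result: 0

0


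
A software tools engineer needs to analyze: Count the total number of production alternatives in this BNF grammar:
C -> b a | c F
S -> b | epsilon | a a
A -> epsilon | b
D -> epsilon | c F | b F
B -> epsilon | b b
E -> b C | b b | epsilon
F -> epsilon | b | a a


Counting alternatives per rule:
  C: 2 alternative(s)
  S: 3 alternative(s)
  A: 2 alternative(s)
  D: 3 alternative(s)
  B: 2 alternative(s)
  E: 3 alternative(s)
  F: 3 alternative(s)
Sum: 2 + 3 + 2 + 3 + 2 + 3 + 3 = 18

18


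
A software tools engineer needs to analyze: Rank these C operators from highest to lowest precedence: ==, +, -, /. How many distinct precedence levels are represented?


Looking up precedence for each operator:
  == -> precedence 3
  + -> precedence 5
  - -> precedence 5
  / -> precedence 6
Sorted highest to lowest: /, +, -, ==
Distinct precedence values: [6, 5, 3]
Number of distinct levels: 3

3


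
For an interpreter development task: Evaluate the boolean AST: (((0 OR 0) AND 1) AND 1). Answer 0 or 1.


Step 1: Evaluate inner node
  0 OR 0 = 0
Step 2: Evaluate next node
  0 AND 1 = 0
Step 3: Evaluate root node
  0 AND 1 = 0

0


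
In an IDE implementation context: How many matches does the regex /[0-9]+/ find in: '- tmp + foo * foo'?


Pattern: /[0-9]+/ (int literals)
Input: '- tmp + foo * foo'
Scanning for matches:
Total matches: 0

0


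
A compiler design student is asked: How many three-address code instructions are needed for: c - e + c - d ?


Expression: c - e + c - d
Generating three-address code (respecting * over +/- precedence):
  Instruction 1: t1 = c - e
  Instruction 2: t2 = t1 + c
  Instruction 3: t3 = t2 - d
Total instructions: 3

3


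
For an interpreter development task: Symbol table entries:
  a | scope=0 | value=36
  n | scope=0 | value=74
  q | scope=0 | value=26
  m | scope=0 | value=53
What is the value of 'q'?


Searching symbol table for 'q':
  a | scope=0 | value=36
  n | scope=0 | value=74
  q | scope=0 | value=26 <- MATCH
  m | scope=0 | value=53
Found 'q' at scope 0 with value 26

26


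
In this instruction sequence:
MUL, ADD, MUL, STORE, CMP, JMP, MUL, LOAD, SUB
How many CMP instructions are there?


Scanning instruction sequence for CMP:
  Position 1: MUL
  Position 2: ADD
  Position 3: MUL
  Position 4: STORE
  Position 5: CMP <- MATCH
  Position 6: JMP
  Position 7: MUL
  Position 8: LOAD
  Position 9: SUB
Matches at positions: [5]
Total CMP count: 1

1


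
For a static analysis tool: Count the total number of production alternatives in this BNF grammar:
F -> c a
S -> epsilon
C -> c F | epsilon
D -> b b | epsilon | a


Counting alternatives per rule:
  F: 1 alternative(s)
  S: 1 alternative(s)
  C: 2 alternative(s)
  D: 3 alternative(s)
Sum: 1 + 1 + 2 + 3 = 7

7


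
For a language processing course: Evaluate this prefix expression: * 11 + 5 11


Parsing prefix expression: * 11 + 5 11
Step 1: Innermost operation '+ 5 11'
  5 + 11 = 16
Step 2: Outer operation '* 11 [16]'
  11 * 16 = 176

176


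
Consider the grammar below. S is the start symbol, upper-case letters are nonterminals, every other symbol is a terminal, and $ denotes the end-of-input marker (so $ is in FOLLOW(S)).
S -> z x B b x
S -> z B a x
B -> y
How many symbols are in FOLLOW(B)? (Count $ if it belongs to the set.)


S is the start symbol and does not occur in any rule body, so FOLLOW(S) = {$}.
Examining every occurrence of B in a rule body:
  S -> z x B b x : B is followed by terminal 'b' -> add 'b'
  S -> z B a x : B is followed by terminal 'a' -> add 'a'
  B -> y : B does not occur in the body -> contributes nothing
FOLLOW(B) = {a, b}
Count: 2

2


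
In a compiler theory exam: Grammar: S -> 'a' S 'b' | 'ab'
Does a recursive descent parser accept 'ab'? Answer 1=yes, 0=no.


Grammar accepts strings of the form a^n b^n (n >= 1)
Word: 'ab'
Counting: 1 a's and 1 b's
Check: 1 == 1? Yes
Derivation (S -> aSb applied 0 time(s), then S -> ab): S => ab
Accepted

1


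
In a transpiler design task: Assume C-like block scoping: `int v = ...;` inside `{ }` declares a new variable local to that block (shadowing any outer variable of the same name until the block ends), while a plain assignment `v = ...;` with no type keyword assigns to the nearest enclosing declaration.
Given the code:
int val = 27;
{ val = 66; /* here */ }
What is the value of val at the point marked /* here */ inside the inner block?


Analyzing scoping rules:
Outer scope: declares val = 27
Inner block: 'val = 66;' has no type keyword, so it is an assignment to the outer val (no shadowing)
Inside the block, after the assignment -> 66
Result: 66

66


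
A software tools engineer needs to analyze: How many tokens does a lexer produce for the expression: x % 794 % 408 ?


Scanning 'x % 794 % 408'
Token 1: 'x' -> identifier
Token 2: '%' -> operator
Token 3: '794' -> integer_literal
Token 4: '%' -> operator
Token 5: '408' -> integer_literal
Total tokens: 5

5


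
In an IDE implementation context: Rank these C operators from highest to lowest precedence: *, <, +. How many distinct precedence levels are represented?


Looking up precedence for each operator:
  * -> precedence 6
  < -> precedence 4
  + -> precedence 5
Sorted highest to lowest: *, +, <
Distinct precedence values: [6, 5, 4]
Number of distinct levels: 3

3


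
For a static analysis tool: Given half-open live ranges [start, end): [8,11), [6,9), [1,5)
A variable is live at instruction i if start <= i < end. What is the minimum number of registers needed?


Live ranges:
  Var0: [8, 11)
  Var1: [6, 9)
  Var2: [1, 5)
Sweep-line events (position, delta, active):
  pos=1 start -> active=1
  pos=5 end -> active=0
  pos=6 start -> active=1
  pos=8 start -> active=2
  pos=9 end -> active=1
  pos=11 end -> active=0
Maximum simultaneous active: 2
Minimum registers needed: 2

2


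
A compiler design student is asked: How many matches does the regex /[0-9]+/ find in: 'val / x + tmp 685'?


Pattern: /[0-9]+/ (int literals)
Input: 'val / x + tmp 685'
Scanning for matches:
  Match 1: '685'
Total matches: 1

1


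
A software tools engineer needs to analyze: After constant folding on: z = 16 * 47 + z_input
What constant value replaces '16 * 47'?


Identifying constant sub-expression:
  Original: z = 16 * 47 + z_input
  16 and 47 are both compile-time constants
  Evaluating: 16 * 47 = 752
  After folding: z = 752 + z_input

752


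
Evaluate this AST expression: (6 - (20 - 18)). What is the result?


Expression: (6 - (20 - 18))
Evaluating step by step:
  20 - 18 = 2
  6 - 2 = 4
Result: 4

4


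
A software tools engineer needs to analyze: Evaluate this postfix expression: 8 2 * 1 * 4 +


Processing tokens left to right:
Push 8, Push 2
Pop 8 and 2, compute 8 * 2 = 16, push 16
Push 1
Pop 16 and 1, compute 16 * 1 = 16, push 16
Push 4
Pop 16 and 4, compute 16 + 4 = 20, push 20
Stack result: 20

20


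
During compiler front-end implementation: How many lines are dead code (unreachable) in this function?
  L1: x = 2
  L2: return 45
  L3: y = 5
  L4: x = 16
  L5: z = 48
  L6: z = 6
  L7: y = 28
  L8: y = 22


Analyzing control flow:
  L1: reachable (before return)
  L2: reachable (return statement)
  L3: DEAD (after return at L2)
  L4: DEAD (after return at L2)
  L5: DEAD (after return at L2)
  L6: DEAD (after return at L2)
  L7: DEAD (after return at L2)
  L8: DEAD (after return at L2)
Return at L2, total lines = 8
Dead lines: L3 through L8
Count: 6

6


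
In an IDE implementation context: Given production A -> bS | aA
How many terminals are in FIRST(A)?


Production: A -> bS | aA
Examining each alternative for leading terminals:
  A -> bS : first terminal = 'b'
  A -> aA : first terminal = 'a'
FIRST(A) = {a, b}
Count: 2

2


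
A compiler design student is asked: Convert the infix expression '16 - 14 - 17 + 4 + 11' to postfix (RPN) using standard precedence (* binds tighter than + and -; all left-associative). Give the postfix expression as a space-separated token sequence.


Applying the shunting-yard algorithm:
  Operand 16 -> output
  Push '-' onto operator stack -> op-stack: [-]
  Operand 14 -> output
  See '-' (prec 1); top '-' (prec 1) >= it -> pop '-' to output
  Push '-' onto operator stack -> op-stack: [-]
  Operand 17 -> output
  See '+' (prec 1); top '-' (prec 1) >= it -> pop '-' to output
  Push '+' onto operator stack -> op-stack: [+]
  Operand 4 -> output
  See '+' (prec 1); top '+' (prec 1) >= it -> pop '+' to output
  Push '+' onto operator stack -> op-stack: [+]
  Operand 11 -> output
  End of input: pop '+' to output
Postfix result: 16 14 - 17 - 4 + 11 +

16 14 - 17 - 4 + 11 +
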